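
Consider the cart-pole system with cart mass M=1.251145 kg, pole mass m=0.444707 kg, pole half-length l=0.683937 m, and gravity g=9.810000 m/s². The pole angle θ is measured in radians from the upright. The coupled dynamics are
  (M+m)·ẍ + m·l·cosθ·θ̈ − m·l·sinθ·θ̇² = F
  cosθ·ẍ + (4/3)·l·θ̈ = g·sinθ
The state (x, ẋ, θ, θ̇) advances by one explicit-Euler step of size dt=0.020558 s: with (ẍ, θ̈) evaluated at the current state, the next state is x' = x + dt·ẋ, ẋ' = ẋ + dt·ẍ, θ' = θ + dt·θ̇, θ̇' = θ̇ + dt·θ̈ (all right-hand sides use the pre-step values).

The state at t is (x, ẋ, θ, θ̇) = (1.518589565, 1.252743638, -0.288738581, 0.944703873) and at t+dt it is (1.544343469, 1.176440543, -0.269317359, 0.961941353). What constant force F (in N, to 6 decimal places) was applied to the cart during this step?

ẍ = (ẋ'−ẋ)/dt = (1.176440543−1.252743638)/0.020558 = -3.711601
θ̈ = (θ̇'−θ̇)/dt = (0.961941353−0.944703873)/0.020558 = 0.838480
sinθ=-0.284743, cosθ=0.958604
F = (M+m)·ẍ + m·l·cosθ·θ̈ − m·l·sinθ·θ̇² = -6.294326 + 0.244468 − -0.077292 = -5.972566

F = -5.972566 N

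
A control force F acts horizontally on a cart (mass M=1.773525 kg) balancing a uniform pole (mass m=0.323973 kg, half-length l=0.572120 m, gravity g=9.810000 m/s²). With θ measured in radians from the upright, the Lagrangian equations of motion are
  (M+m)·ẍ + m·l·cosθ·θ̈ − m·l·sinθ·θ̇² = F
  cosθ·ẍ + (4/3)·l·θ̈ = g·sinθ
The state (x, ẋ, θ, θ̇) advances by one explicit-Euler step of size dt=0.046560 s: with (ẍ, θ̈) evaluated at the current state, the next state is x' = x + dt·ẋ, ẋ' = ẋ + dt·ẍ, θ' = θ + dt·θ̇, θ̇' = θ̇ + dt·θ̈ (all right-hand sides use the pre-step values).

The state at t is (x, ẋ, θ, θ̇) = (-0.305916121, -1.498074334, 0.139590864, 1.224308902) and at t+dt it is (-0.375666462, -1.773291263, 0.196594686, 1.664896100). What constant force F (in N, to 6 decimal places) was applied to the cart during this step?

ẍ = (ẋ'−ẋ)/dt = (-1.773291263−-1.498074334)/0.046560 = -5.911017
θ̈ = (θ̇'−θ̇)/dt = (1.664896100−1.224308902)/0.046560 = 9.462783
sinθ=0.139138, cosθ=0.990273
F = (M+m)·ẍ + m·l·cosθ·θ̈ − m·l·sinθ·θ̇² = -12.398345 + 1.736880 − 0.038657 = -10.700122

F = -10.700122 N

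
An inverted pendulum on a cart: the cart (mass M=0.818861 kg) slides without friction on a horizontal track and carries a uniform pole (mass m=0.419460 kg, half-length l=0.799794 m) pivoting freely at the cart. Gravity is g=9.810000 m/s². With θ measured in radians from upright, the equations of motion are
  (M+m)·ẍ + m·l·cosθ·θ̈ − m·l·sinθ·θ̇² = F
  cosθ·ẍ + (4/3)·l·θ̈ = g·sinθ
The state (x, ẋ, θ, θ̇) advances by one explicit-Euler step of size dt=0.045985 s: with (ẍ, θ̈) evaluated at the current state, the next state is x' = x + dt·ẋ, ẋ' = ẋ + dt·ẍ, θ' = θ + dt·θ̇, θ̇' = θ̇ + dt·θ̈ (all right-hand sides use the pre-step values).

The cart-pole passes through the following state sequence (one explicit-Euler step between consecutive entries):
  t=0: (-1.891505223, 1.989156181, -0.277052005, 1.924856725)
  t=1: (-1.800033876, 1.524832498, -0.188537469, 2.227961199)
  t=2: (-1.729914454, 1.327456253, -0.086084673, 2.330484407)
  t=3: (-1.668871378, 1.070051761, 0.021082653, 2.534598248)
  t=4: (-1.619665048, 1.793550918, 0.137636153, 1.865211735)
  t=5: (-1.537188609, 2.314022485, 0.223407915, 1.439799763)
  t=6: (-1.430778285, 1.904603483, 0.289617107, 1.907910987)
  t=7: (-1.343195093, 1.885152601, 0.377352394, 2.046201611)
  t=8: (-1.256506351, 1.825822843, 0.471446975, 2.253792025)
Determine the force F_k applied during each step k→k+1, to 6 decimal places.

F_0 = -10.036738 N
F_1 = -4.268298 N
F_2 = -5.291348 N
F_3 = 14.555137 N
F_4 = 10.781317 N
F_5 = -7.849032 N
F_6 = 0.094332 N
F_7 = -0.707320 N

step 0→1:
  ẍ = (ẋ'−ẋ)/dt = (1.524832498−1.989156181)/0.045985 = -10.097286
  θ̈ = (θ̇'−θ̇)/dt = (2.227961199−1.924856725)/0.045985 = 6.591377
  sinθ=-0.273521, cosθ=0.961866
  F = (M+m)·ẍ + m·l·cosθ·θ̈ − m·l·sinθ·θ̇² = -12.503681 + 2.126960 − -0.339983 = -10.036738
step 1→2:
  ẍ = (ẋ'−ẋ)/dt = (1.327456253−1.524832498)/0.045985 = -4.292188
  θ̈ = (θ̇'−θ̇)/dt = (2.330484407−2.227961199)/0.045985 = 2.229492
  sinθ=-0.187422, cosθ=0.982279
  F = (M+m)·ẍ + m·l·cosθ·θ̈ − m·l·sinθ·θ̇² = -5.315106 + 0.734699 − -0.312109 = -4.268298
step 2→3:
  ẍ = (ẋ'−ẋ)/dt = (1.070051761−1.327456253)/0.045985 = -5.597575
  θ̈ = (θ̇'−θ̇)/dt = (2.534598248−2.330484407)/0.045985 = 4.438705
  sinθ=-0.085978, cosθ=0.996297
  F = (M+m)·ẍ + m·l·cosθ·θ̈ − m·l·sinθ·θ̇² = -6.931595 + 1.483590 − -0.156657 = -5.291348
step 3→4:
  ẍ = (ẋ'−ẋ)/dt = (1.793550918−1.070051761)/0.045985 = 15.733373
  θ̈ = (θ̇'−θ̇)/dt = (1.865211735−2.534598248)/0.045985 = -14.556627
  sinθ=0.021081, cosθ=0.999778
  F = (M+m)·ẍ + m·l·cosθ·θ̈ − m·l·sinθ·θ̇² = 19.482966 + -4.882395 − 0.045434 = 14.555137
step 4→5:
  ẍ = (ẋ'−ẋ)/dt = (2.314022485−1.793550918)/0.045985 = 11.318290
  θ̈ = (θ̇'−θ̇)/dt = (1.439799763−1.865211735)/0.045985 = -9.251103
  sinθ=0.137202, cosθ=0.990543
  F = (M+m)·ẍ + m·l·cosθ·θ̈ − m·l·sinθ·θ̇² = 14.015676 + -3.074225 − 0.160135 = 10.781317
step 5→6:
  ẍ = (ẋ'−ẋ)/dt = (1.904603483−2.314022485)/0.045985 = -8.903316
  θ̈ = (θ̇'−θ̇)/dt = (1.907910987−1.439799763)/0.045985 = 10.179650
  sinθ=0.221554, cosθ=0.975148
  F = (M+m)·ẍ + m·l·cosθ·θ̈ − m·l·sinθ·θ̇² = -11.025164 + 3.330214 − 0.154082 = -7.849032
step 6→7:
  ẍ = (ẋ'−ẋ)/dt = (1.885152601−1.904603483)/0.045985 = -0.422983
  θ̈ = (θ̇'−θ̇)/dt = (2.046201611−1.907910987)/0.045985 = 3.007299
  sinθ=0.285585, cosθ=0.958353
  F = (M+m)·ẍ + m·l·cosθ·θ̈ − m·l·sinθ·θ̇² = -0.523789 + 0.966876 − 0.348755 = 0.094332
step 7→8:
  ẍ = (ẋ'−ẋ)/dt = (1.825822843−1.885152601)/0.045985 = -1.290198
  θ̈ = (θ̇'−θ̇)/dt = (2.253792025−2.046201611)/0.045985 = 4.514307
  sinθ=0.368460, cosθ=0.929643
  F = (M+m)·ẍ + m·l·cosθ·θ̈ − m·l·sinθ·θ̇² = -1.597679 + 1.407914 − 0.517555 = -0.707320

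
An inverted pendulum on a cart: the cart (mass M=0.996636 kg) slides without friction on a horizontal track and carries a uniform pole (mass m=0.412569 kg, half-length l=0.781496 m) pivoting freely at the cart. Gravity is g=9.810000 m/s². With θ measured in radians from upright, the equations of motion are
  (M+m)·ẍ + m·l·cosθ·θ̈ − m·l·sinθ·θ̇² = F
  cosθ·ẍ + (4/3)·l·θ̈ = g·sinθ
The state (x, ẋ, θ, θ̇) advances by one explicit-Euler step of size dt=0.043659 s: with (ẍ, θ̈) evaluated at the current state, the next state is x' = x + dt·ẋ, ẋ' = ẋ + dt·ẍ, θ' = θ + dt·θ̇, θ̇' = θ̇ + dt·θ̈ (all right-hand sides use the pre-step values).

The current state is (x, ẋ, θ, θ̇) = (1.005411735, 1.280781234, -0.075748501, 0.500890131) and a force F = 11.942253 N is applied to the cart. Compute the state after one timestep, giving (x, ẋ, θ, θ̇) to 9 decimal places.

(1.061329363, 1.762937919, -0.053880139, 0.008386890)

sinθ=-0.075676083, cosθ=0.997132454
temp = (F + m·l·θ̇²·sinθ)/(M+m) = (11.942253 + -0.006121628)/1.409205 = 8.470117103
θ̈ = (g·sinθ − cosθ·temp)/(l·(4/3 − m·cos²θ/(M+m))) = -11.280680751
ẍ = temp − m·l·θ̈·cosθ/(M+m) = 11.043695110
Euler: x'=1.005411735+0.043659·1.280781234=1.061329363, ẋ'=1.280781234+0.043659·11.043695110=1.762937919
       θ'=-0.075748501+0.043659·0.500890131=-0.053880139, θ̇'=0.500890131+0.043659·-11.280680751=0.008386890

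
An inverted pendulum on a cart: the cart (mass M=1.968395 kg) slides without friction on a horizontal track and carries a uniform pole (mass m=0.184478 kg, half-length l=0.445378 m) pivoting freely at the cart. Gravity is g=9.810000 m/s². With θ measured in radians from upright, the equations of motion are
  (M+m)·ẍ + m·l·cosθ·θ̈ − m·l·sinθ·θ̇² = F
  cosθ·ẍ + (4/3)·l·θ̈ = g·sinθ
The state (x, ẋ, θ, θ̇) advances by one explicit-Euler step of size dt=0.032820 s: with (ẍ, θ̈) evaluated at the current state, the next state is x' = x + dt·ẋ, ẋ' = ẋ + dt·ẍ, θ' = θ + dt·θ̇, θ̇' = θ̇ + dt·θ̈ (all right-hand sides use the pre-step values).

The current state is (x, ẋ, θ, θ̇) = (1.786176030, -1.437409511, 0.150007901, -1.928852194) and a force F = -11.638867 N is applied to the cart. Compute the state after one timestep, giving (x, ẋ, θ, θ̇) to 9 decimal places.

(1.739000250, -1.629256230, 0.086702972, -1.528391510)

sinθ=0.149445945, cosθ=0.988769897
temp = (F + m·l·θ̇²·sinθ)/(M+m) = (-11.638867 + 0.045683080)/2.152873 = -5.384982728
θ̈ = (g·sinθ − cosθ·temp)/(l·(4/3 − m·cos²θ/(M+m))) = 12.201727132
ẍ = temp − m·l·θ̈·cosθ/(M+m) = -5.845421064
Euler: x'=1.786176030+0.032820·-1.437409511=1.739000250, ẋ'=-1.437409511+0.032820·-5.845421064=-1.629256230
       θ'=0.150007901+0.032820·-1.928852194=0.086702972, θ̇'=-1.928852194+0.032820·12.201727132=-1.528391510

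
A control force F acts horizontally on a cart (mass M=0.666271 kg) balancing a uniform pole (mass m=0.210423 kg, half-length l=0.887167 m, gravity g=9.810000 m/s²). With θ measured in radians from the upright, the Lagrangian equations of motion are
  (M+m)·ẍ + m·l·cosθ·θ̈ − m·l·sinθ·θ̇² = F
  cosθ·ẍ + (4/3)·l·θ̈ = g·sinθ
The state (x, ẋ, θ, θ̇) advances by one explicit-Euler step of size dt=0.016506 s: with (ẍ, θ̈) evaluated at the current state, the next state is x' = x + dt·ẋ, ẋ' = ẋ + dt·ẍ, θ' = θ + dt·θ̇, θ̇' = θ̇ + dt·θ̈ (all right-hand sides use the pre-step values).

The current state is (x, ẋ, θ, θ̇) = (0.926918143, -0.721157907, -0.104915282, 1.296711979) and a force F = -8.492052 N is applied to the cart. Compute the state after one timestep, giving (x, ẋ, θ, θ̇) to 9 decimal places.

(0.915014711, -0.912733737, -0.083511754, 1.443441935)

sinθ=-0.104722917, cosθ=0.994501438
temp = (F + m·l·θ̇²·sinθ)/(M+m) = (-8.492052 + -0.032872094)/0.876694 = -9.723944835
θ̈ = (g·sinθ − cosθ·temp)/(l·(4/3 − m·cos²θ/(M+m))) = 8.889492065
ẍ = temp − m·l·θ̈·cosθ/(M+m) = -11.606435863
Euler: x'=0.926918143+0.016506·-0.721157907=0.915014711, ẋ'=-0.721157907+0.016506·-11.606435863=-0.912733737
       θ'=-0.104915282+0.016506·1.296711979=-0.083511754, θ̇'=1.296711979+0.016506·8.889492065=1.443441935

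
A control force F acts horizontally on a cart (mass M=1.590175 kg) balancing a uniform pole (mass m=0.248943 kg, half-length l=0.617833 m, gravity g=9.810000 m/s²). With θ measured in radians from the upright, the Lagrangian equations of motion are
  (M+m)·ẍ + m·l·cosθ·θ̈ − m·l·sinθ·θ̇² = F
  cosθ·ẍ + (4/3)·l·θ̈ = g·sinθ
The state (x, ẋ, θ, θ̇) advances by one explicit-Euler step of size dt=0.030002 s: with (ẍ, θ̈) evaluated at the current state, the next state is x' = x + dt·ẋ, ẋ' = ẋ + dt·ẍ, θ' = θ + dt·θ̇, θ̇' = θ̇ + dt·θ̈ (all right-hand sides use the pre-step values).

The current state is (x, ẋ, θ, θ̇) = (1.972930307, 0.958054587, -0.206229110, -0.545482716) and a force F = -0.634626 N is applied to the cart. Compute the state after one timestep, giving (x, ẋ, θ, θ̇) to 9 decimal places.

sinθ=-0.204770379, cosθ=0.978810039
temp = (F + m·l·θ̇²·sinθ)/(M+m) = (-0.634626 + -0.009371307)/1.839118 = -0.350166388
θ̈ = (g·sinθ − cosθ·temp)/(l·(4/3 − m·cos²θ/(M+m))) = -2.240357392
ẍ = temp − m·l·θ̈·cosθ/(M+m) = -0.166775757
Euler: x'=1.972930307+0.030002·0.958054587=2.001673861, ẋ'=0.958054587+0.030002·-0.166775757=0.953050981
       θ'=-0.206229110+0.030002·-0.545482716=-0.222594682, θ̇'=-0.545482716+0.030002·-2.240357392=-0.612697918

(2.001673861, 0.953050981, -0.222594682, -0.612697918)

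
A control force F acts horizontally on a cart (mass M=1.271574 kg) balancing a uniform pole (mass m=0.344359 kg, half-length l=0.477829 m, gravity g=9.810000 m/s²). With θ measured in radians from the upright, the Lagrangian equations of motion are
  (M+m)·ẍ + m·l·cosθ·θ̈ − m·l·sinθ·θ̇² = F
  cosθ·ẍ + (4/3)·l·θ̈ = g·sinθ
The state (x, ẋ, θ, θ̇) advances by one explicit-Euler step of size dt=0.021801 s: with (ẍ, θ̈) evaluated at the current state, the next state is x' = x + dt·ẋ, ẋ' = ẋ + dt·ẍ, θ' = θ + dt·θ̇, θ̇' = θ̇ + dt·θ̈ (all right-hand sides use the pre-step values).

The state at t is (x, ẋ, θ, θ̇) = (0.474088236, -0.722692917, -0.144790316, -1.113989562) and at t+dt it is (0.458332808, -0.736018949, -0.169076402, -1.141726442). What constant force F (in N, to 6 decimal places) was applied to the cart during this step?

F = -1.165445 N

ẍ = (ẋ'−ẋ)/dt = (-0.736018949−-0.722692917)/0.021801 = -0.611258
θ̈ = (θ̇'−θ̇)/dt = (-1.141726442−-1.113989562)/0.021801 = -1.272276
sinθ=-0.144285, cosθ=0.989536
F = (M+m)·ẍ + m·l·cosθ·θ̈ − m·l·sinθ·θ̇² = -0.987752 + -0.207156 − -0.029462 = -1.165445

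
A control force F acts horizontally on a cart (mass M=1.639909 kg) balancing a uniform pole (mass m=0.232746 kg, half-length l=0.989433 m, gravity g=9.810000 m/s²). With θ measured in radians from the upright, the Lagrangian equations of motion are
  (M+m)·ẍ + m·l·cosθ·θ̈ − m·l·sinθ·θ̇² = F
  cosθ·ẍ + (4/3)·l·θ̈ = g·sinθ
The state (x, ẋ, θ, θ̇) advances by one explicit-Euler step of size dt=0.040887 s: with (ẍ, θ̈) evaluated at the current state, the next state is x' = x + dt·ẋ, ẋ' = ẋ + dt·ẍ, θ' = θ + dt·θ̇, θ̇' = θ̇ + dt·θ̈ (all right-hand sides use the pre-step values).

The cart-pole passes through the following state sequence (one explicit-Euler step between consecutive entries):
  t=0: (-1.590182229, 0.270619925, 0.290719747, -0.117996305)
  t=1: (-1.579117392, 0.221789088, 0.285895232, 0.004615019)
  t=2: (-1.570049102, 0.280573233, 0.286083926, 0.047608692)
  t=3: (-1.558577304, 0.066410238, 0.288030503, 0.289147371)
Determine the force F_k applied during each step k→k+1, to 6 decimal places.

step 0→1:
  ẍ = (ẋ'−ẋ)/dt = (0.221789088−0.270619925)/0.040887 = -1.194288
  θ̈ = (θ̇'−θ̇)/dt = (0.004615019−-0.117996305)/0.040887 = 2.998785
  sinθ=0.286642, cosθ=0.958038
  F = (M+m)·ẍ + m·l·cosθ·θ̈ − m·l·sinθ·θ̇² = -2.236489 + 0.661602 − 0.000919 = -1.575806
step 1→2:
  ẍ = (ẋ'−ẋ)/dt = (0.280573233−0.221789088)/0.040887 = 1.437722
  θ̈ = (θ̇'−θ̇)/dt = (0.047608692−0.004615019)/0.040887 = 1.051524
  sinθ=0.282016, cosθ=0.959410
  F = (M+m)·ẍ + m·l·cosθ·θ̈ − m·l·sinθ·θ̇² = 2.692358 + 0.232323 − 0.000001 = 2.924679
step 2→3:
  ẍ = (ẋ'−ẋ)/dt = (0.066410238−0.280573233)/0.040887 = -5.237924
  θ̈ = (θ̇'−θ̇)/dt = (0.289147371−0.047608692)/0.040887 = 5.907469
  sinθ=0.282197, cosθ=0.959356
  F = (M+m)·ẍ + m·l·cosθ·θ̈ − m·l·sinθ·θ̇² = -9.808824 + 1.305119 − 0.000147 = -8.503853

F_0 = -1.575806 N
F_1 = 2.924679 N
F_2 = -8.503853 N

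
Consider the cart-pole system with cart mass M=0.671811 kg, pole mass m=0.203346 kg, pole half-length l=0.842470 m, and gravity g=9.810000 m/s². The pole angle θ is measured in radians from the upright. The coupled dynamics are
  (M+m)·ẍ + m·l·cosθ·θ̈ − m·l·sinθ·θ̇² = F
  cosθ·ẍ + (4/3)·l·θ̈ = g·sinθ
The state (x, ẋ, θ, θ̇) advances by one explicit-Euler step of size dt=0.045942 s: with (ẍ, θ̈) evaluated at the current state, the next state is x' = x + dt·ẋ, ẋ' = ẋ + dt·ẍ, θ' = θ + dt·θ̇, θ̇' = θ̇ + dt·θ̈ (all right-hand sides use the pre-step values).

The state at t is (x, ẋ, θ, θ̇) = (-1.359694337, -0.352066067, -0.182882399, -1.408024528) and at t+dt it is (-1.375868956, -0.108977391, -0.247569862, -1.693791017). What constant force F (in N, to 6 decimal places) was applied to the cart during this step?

F = 3.644582 N

ẍ = (ẋ'−ẋ)/dt = (-0.108977391−-0.352066067)/0.045942 = 5.291208
θ̈ = (θ̇'−θ̇)/dt = (-1.693791017−-1.408024528)/0.045942 = -6.220158
sinθ=-0.181865, cosθ=0.983324
F = (M+m)·ẍ + m·l·cosθ·θ̈ − m·l·sinθ·θ̇² = 4.630638 + -1.047823 − -0.061767 = 3.644582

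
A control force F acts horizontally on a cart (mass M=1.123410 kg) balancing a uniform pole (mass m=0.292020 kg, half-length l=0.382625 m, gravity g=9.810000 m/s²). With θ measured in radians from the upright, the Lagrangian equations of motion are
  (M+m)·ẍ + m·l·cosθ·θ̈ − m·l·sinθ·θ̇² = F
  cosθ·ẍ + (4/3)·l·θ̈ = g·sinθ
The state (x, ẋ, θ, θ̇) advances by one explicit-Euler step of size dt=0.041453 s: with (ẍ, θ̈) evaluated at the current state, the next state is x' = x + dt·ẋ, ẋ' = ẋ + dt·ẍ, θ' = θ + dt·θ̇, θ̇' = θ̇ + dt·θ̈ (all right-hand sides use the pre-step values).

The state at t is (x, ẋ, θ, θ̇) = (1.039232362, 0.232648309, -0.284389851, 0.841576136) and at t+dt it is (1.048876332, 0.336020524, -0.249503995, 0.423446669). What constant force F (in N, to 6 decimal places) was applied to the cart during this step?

F = 2.470117 N

ẍ = (ẋ'−ẋ)/dt = (0.336020524−0.232648309)/0.041453 = 2.493721
θ̈ = (θ̇'−θ̇)/dt = (0.423446669−0.841576136)/0.041453 = -10.086832
sinθ=-0.280572, cosθ=0.959833
F = (M+m)·ẍ + m·l·cosθ·θ̈ − m·l·sinθ·θ̇² = 3.529687 + -1.081774 − -0.022203 = 2.470117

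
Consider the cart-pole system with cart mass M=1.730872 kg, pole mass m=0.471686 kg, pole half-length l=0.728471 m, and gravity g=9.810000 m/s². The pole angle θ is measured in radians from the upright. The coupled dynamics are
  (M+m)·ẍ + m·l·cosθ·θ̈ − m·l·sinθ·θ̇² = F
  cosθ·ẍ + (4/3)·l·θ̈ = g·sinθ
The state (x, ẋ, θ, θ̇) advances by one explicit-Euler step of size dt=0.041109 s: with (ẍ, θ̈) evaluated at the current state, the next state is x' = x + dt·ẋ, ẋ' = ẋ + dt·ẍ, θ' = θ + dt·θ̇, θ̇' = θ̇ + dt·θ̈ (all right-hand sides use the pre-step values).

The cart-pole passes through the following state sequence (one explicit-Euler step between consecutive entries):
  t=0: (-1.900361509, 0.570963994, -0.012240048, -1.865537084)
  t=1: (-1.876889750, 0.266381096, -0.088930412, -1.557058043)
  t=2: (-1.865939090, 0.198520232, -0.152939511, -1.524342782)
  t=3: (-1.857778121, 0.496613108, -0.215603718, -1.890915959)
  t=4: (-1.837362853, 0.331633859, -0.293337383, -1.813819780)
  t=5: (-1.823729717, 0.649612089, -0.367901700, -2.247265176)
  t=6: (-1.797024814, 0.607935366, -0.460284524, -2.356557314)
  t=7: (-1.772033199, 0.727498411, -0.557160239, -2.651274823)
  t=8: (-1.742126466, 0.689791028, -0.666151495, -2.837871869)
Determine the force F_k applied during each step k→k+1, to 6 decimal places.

step 0→1:
  ẍ = (ẋ'−ẋ)/dt = (0.266381096−0.570963994)/0.041109 = -7.409154
  θ̈ = (θ̇'−θ̇)/dt = (-1.557058043−-1.865537084)/0.041109 = 7.503930
  sinθ=-0.012240, cosθ=0.999925
  F = (M+m)·ẍ + m·l·cosθ·θ̈ − m·l·sinθ·θ̇² = -16.319091 + 2.578229 − -0.014637 = -13.726225
step 1→2:
  ẍ = (ẋ'−ẋ)/dt = (0.198520232−0.266381096)/0.041109 = -1.650754
  θ̈ = (θ̇'−θ̇)/dt = (-1.524342782−-1.557058043)/0.041109 = 0.795817
  sinθ=-0.088813, cosθ=0.996048
  F = (M+m)·ẍ + m·l·cosθ·θ̈ − m·l·sinθ·θ̇² = -3.635882 + 0.272370 − -0.073987 = -3.289526
step 2→3:
  ẍ = (ẋ'−ẋ)/dt = (0.496613108−0.198520232)/0.041109 = 7.251280
  θ̈ = (θ̇'−θ̇)/dt = (-1.890915959−-1.524342782)/0.041109 = -8.917103
  sinθ=-0.152344, cosθ=0.988328
  F = (M+m)·ẍ + m·l·cosθ·θ̈ − m·l·sinθ·θ̇² = 15.971365 + -3.028237 − -0.121634 = 13.064762
step 3→4:
  ẍ = (ẋ'−ẋ)/dt = (0.331633859−0.496613108)/0.041109 = -4.013215
  θ̈ = (θ̇'−θ̇)/dt = (-1.813819780−-1.890915959)/0.041109 = 1.875409
  sinθ=-0.213937, cosθ=0.976847
  F = (M+m)·ẍ + m·l·cosθ·θ̈ − m·l·sinθ·θ̇² = -8.839338 + 0.629489 − -0.262843 = -7.947007
step 4→5:
  ẍ = (ẋ'−ẋ)/dt = (0.649612089−0.331633859)/0.041109 = 7.735003
  θ̈ = (θ̇'−θ̇)/dt = (-2.247265176−-1.813819780)/0.041109 = -10.543808
  sinθ=-0.289149, cosθ=0.957284
  F = (M+m)·ẍ + m·l·cosθ·θ̈ − m·l·sinθ·θ̇² = 17.036792 + -3.468196 − -0.326870 = 13.895466
step 5→6:
  ẍ = (ẋ'−ẋ)/dt = (0.607935366−0.649612089)/0.041109 = -1.013810
  θ̈ = (θ̇'−θ̇)/dt = (-2.356557314−-2.247265176)/0.041109 = -2.658594
  sinθ=-0.359658, cosθ=0.933084
  F = (M+m)·ẍ + m·l·cosθ·θ̈ − m·l·sinθ·θ̇² = -2.232976 + -0.852389 − -0.624114 = -2.461251
step 6→7:
  ẍ = (ẋ'−ẋ)/dt = (0.727498411−0.607935366)/0.041109 = 2.908440
  θ̈ = (θ̇'−θ̇)/dt = (-2.651274823−-2.356557314)/0.041109 = -7.169172
  sinθ=-0.444203, cosθ=0.895926
  F = (M+m)·ẍ + m·l·cosθ·θ̈ − m·l·sinθ·θ̇² = 6.406007 + -2.207021 − -0.847623 = 5.046609
step 7→8:
  ẍ = (ẋ'−ẋ)/dt = (0.689791028−0.727498411)/0.041109 = -0.917254
  θ̈ = (θ̇'−θ̇)/dt = (-2.837871869−-2.651274823)/0.041109 = -4.539080
  sinθ=-0.528778, cosθ=0.848760
  F = (M+m)·ẍ + m·l·cosθ·θ̈ − m·l·sinθ·θ̇² = -2.020305 + -1.323787 − -1.277168 = -2.066923

F_0 = -13.726225 N
F_1 = -3.289526 N
F_2 = 13.064762 N
F_3 = -7.947007 N
F_4 = 13.895466 N
F_5 = -2.461251 N
F_6 = 5.046609 N
F_7 = -2.066923 N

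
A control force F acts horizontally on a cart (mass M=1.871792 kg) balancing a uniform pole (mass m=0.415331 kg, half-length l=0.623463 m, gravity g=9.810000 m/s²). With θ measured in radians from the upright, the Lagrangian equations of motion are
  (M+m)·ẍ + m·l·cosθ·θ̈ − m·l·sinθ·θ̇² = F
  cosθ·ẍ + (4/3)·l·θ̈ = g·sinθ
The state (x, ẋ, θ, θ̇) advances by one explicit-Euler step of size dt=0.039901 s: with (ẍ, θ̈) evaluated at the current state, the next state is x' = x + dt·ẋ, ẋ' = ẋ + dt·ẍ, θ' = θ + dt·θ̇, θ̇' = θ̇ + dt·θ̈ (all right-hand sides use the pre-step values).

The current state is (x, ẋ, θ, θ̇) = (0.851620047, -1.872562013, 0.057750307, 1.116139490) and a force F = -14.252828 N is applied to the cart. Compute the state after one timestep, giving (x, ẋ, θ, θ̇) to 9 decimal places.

sinθ=0.057718212, cosθ=0.998332914
temp = (F + m·l·θ̇²·sinθ)/(M+m) = (-14.252828 + 0.018618936)/2.287123 = -6.223630764
θ̈ = (g·sinθ − cosθ·temp)/(l·(4/3 − m·cos²θ/(M+m))) = 9.436335993
ẍ = temp − m·l·θ̈·cosθ/(M+m) = -7.290212880
Euler: x'=0.851620047+0.039901·-1.872562013=0.776902950, ẋ'=-1.872562013+0.039901·-7.290212880=-2.163448797
       θ'=0.057750307+0.039901·1.116139490=0.102285389, θ̇'=1.116139490+0.039901·9.436335993=1.492658732

(0.776902950, -2.163448797, 0.102285389, 1.492658732)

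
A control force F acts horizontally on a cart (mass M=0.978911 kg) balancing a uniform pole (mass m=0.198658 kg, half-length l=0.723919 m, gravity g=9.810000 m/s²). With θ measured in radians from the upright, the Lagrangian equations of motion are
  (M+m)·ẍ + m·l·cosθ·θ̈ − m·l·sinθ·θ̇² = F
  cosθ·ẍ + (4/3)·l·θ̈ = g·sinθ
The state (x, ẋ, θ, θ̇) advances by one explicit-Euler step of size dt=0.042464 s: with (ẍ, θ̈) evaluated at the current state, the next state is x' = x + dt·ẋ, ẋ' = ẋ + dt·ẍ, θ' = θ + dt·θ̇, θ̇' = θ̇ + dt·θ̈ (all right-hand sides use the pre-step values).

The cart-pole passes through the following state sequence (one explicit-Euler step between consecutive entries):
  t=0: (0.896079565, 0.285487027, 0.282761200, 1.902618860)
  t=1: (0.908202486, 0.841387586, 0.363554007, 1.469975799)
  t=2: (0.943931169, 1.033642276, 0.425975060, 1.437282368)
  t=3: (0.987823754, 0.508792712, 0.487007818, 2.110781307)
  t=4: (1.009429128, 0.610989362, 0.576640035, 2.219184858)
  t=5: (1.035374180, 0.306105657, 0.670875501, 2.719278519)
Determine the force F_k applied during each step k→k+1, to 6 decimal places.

step 0→1:
  ẍ = (ẋ'−ẋ)/dt = (0.841387586−0.285487027)/0.042464 = 13.091102
  θ̈ = (θ̇'−θ̇)/dt = (1.469975799−1.902618860)/0.042464 = -10.188467
  sinθ=0.279008, cosθ=0.960289
  F = (M+m)·ẍ + m·l·cosθ·θ̈ − m·l·sinθ·θ̇² = 15.415676 + -1.407041 − 0.145250 = 13.863385
step 1→2:
  ẍ = (ẋ'−ẋ)/dt = (1.033642276−0.841387586)/0.042464 = 4.527475
  θ̈ = (θ̇'−θ̇)/dt = (1.437282368−1.469975799)/0.042464 = -0.769909
  sinθ=0.355598, cosθ=0.934639
  F = (M+m)·ẍ + m·l·cosθ·θ̈ − m·l·sinθ·θ̇² = 5.331414 + -0.103485 − 0.110503 = 5.117425
step 2→3:
  ẍ = (ẋ'−ẋ)/dt = (0.508792712−1.033642276)/0.042464 = -12.359871
  θ̈ = (θ̇'−θ̇)/dt = (2.110781307−1.437282368)/0.042464 = 15.860469
  sinθ=0.413209, cosθ=0.910636
  F = (M+m)·ẍ + m·l·cosθ·θ̈ − m·l·sinθ·θ̇² = -14.554601 + 2.077098 − 0.122758 = -12.600261
step 3→4:
  ẍ = (ẋ'−ẋ)/dt = (0.610989362−0.508792712)/0.042464 = 2.406666
  θ̈ = (θ̇'−θ̇)/dt = (2.219184858−2.110781307)/0.042464 = 2.552834
  sinθ=0.467984, cosθ=0.883737
  F = (M+m)·ẍ + m·l·cosθ·θ̈ − m·l·sinθ·θ̇² = 2.834015 + 0.324445 − 0.299856 = 2.858604
step 4→5:
  ẍ = (ẋ'−ẋ)/dt = (0.306105657−0.610989362)/0.042464 = -7.179816
  θ̈ = (θ̇'−θ̇)/dt = (2.719278519−2.219184858)/0.042464 = 11.776885
  sinθ=0.545210, cosθ=0.838299
  F = (M+m)·ẍ + m·l·cosθ·θ̈ − m·l·sinθ·θ̇² = -8.454729 + 1.419795 − 0.386142 = -7.421076

F_0 = 13.863385 N
F_1 = 5.117425 N
F_2 = -12.600261 N
F_3 = 2.858604 N
F_4 = -7.421076 N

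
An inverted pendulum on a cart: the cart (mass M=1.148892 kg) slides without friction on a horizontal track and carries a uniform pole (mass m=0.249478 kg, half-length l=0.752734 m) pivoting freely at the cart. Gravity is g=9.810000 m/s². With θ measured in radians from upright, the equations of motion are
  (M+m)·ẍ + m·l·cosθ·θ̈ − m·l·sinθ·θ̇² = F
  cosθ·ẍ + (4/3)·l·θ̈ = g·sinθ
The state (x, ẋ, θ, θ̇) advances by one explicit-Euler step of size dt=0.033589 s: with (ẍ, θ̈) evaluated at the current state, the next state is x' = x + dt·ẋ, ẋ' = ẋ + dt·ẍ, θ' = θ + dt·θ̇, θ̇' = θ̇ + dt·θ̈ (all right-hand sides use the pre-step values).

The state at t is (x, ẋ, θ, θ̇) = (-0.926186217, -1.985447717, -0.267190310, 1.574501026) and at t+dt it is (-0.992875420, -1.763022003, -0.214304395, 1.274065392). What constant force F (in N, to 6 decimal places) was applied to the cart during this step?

F = 7.762808 N

ẍ = (ẋ'−ẋ)/dt = (-1.763022003−-1.985447717)/0.033589 = 6.621981
θ̈ = (θ̇'−θ̇)/dt = (1.274065392−1.574501026)/0.033589 = -8.944465
sinθ=-0.264022, cosθ=0.964517
F = (M+m)·ẍ + m·l·cosθ·θ̈ − m·l·sinθ·θ̇² = 9.259979 + -1.620085 − -0.122914 = 7.762808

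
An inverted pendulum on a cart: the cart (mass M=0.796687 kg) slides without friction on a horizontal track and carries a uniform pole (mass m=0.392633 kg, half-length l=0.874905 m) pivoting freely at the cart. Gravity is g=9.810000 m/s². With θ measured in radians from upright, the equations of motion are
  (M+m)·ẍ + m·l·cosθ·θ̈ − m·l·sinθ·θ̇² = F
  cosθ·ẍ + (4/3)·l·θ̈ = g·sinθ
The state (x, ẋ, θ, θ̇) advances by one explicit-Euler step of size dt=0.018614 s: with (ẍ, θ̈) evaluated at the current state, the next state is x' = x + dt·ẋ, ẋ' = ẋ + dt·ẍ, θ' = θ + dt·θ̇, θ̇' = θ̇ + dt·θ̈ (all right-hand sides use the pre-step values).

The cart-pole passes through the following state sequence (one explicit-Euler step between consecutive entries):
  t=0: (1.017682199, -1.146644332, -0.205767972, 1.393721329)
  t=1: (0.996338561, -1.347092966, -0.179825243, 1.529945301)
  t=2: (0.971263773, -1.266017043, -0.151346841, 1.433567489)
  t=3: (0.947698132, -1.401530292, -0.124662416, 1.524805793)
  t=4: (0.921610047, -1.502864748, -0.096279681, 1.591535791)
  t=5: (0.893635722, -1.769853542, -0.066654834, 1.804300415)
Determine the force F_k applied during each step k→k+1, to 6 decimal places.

F_0 = -10.210154 N
F_1 = 3.574121 N
F_2 = -6.887492 N
F_3 = -5.153411 N
F_4 = -13.066963 N

step 0→1:
  ẍ = (ẋ'−ẋ)/dt = (-1.347092966−-1.146644332)/0.018614 = -10.768703
  θ̈ = (θ̇'−θ̇)/dt = (1.529945301−1.393721329)/0.018614 = 7.318361
  sinθ=-0.204319, cosθ=0.978904
  F = (M+m)·ẍ + m·l·cosθ·θ̈ − m·l·sinθ·θ̇² = -12.807434 + 2.460944 − -0.136335 = -10.210154
step 1→2:
  ẍ = (ẋ'−ẋ)/dt = (-1.266017043−-1.347092966)/0.018614 = 4.355642
  θ̈ = (θ̇'−θ̇)/dt = (1.433567489−1.529945301)/0.018614 = -5.177706
  sinθ=-0.178858, cosθ=0.983875
  F = (M+m)·ẍ + m·l·cosθ·θ̈ − m·l·sinθ·θ̇² = 5.180252 + -1.749947 − -0.143816 = 3.574121
step 2→3:
  ẍ = (ẋ'−ẋ)/dt = (-1.401530292−-1.266017043)/0.018614 = -7.280179
  θ̈ = (θ̇'−θ̇)/dt = (1.524805793−1.433567489)/0.018614 = 4.901596
  sinθ=-0.150770, cosθ=0.988569
  F = (M+m)·ẍ + m·l·cosθ·θ̈ − m·l·sinθ·θ̇² = -8.658462 + 1.664532 − -0.106438 = -6.887492
step 3→4:
  ẍ = (ẋ'−ẋ)/dt = (-1.502864748−-1.401530292)/0.018614 = -5.443991
  θ̈ = (θ̇'−θ̇)/dt = (1.591535791−1.524805793)/0.018614 = 3.584936
  sinθ=-0.124340, cosθ=0.992240
  F = (M+m)·ẍ + m·l·cosθ·θ̈ − m·l·sinθ·θ̇² = -6.474648 + 1.221928 − -0.099309 = -5.153411
step 4→5:
  ẍ = (ẋ'−ẋ)/dt = (-1.769853542−-1.502864748)/0.018614 = -14.343440
  θ̈ = (θ̇'−θ̇)/dt = (1.804300415−1.591535791)/0.018614 = 11.430355
  sinθ=-0.096131, cosθ=0.995369
  F = (M+m)·ẍ + m·l·cosθ·θ̈ − m·l·sinθ·θ̇² = -17.058940 + 3.908331 − -0.083646 = -13.066963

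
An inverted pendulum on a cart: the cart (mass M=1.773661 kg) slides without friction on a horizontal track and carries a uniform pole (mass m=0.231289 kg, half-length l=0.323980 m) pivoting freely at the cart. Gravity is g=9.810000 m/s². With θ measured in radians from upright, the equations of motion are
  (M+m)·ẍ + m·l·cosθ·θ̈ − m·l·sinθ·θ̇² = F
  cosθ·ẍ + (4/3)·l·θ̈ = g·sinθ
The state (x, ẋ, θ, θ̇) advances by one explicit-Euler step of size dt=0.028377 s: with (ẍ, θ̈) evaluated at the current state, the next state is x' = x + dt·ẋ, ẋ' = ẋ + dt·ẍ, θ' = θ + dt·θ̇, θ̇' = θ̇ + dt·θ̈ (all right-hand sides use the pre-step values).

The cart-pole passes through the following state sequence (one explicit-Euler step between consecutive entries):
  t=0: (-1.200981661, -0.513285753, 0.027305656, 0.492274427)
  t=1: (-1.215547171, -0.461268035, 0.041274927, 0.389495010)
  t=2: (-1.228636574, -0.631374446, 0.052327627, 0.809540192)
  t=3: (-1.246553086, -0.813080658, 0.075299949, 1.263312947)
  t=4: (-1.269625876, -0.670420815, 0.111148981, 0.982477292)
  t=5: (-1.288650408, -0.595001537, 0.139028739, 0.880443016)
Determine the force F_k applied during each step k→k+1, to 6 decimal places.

F_0 = 3.403466 N
F_1 = -10.910939 N
F_2 = -11.644245 N
F_3 = 9.331019 N
F_4 = 5.052883 N

step 0→1:
  ẍ = (ẋ'−ẋ)/dt = (-0.461268035−-0.513285753)/0.028377 = 1.833094
  θ̈ = (θ̇'−θ̇)/dt = (0.389495010−0.492274427)/0.028377 = -3.621927
  sinθ=0.027302, cosθ=0.999627
  F = (M+m)·ẍ + m·l·cosθ·θ̈ − m·l·sinθ·θ̇² = 3.675262 + -0.271301 − 0.000496 = 3.403466
step 1→2:
  ẍ = (ẋ'−ẋ)/dt = (-0.631374446−-0.461268035)/0.028377 = -5.994517
  θ̈ = (θ̇'−θ̇)/dt = (0.809540192−0.389495010)/0.028377 = 14.802311
  sinθ=0.041263, cosθ=0.999148
  F = (M+m)·ẍ + m·l·cosθ·θ̈ − m·l·sinθ·θ̇² = -12.018707 + 1.108237 − 0.000469 = -10.910939
step 2→3:
  ẍ = (ẋ'−ẋ)/dt = (-0.813080658−-0.631374446)/0.028377 = -6.403292
  θ̈ = (θ̇'−θ̇)/dt = (1.263312947−0.809540192)/0.028377 = 15.990864
  sinθ=0.052304, cosθ=0.998631
  F = (M+m)·ẍ + m·l·cosθ·θ̈ − m·l·sinθ·θ̇² = -12.838280 + 1.196603 − 0.002569 = -11.644245
step 3→4:
  ẍ = (ẋ'−ẋ)/dt = (-0.670420815−-0.813080658)/0.028377 = 5.027305
  θ̈ = (θ̇'−θ̇)/dt = (0.982477292−1.263312947)/0.028377 = -9.896594
  sinθ=0.075229, cosθ=0.997166
  F = (M+m)·ẍ + m·l·cosθ·θ̈ − m·l·sinθ·θ̇² = 10.079496 + -0.739480 − 0.008997 = 9.331019
step 4→5:
  ẍ = (ẋ'−ẋ)/dt = (-0.595001537−-0.670420815)/0.028377 = 2.657761
  θ̈ = (θ̇'−θ̇)/dt = (0.880443016−0.982477292)/0.028377 = -3.595668
  sinθ=0.110920, cosθ=0.993829
  F = (M+m)·ẍ + m·l·cosθ·θ̈ − m·l·sinθ·θ̇² = 5.328678 + -0.267772 − 0.008023 = 5.052883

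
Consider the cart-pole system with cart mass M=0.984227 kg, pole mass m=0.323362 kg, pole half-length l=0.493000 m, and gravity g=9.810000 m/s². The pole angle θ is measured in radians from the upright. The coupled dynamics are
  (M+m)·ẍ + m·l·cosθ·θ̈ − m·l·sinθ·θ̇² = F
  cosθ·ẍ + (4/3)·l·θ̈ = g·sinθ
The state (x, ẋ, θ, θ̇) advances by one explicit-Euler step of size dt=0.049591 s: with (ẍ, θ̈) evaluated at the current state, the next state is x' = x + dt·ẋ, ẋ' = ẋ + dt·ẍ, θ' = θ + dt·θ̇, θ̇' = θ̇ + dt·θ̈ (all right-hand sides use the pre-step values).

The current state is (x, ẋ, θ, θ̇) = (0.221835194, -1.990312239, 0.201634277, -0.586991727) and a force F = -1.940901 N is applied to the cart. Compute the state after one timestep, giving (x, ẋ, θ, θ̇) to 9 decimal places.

(0.123133620, -2.100896785, 0.172524770, -0.273948978)

sinθ=0.200270765, cosθ=0.979740588
temp = (F + m·l·θ̇²·sinθ)/(M+m) = (-1.940901 + 0.011000626)/1.307589 = -1.475922766
θ̈ = (g·sinθ − cosθ·temp)/(l·(4/3 − m·cos²θ/(M+m))) = 6.312491167
ẍ = temp − m·l·θ̈·cosθ/(M+m) = -2.229931761
Euler: x'=0.221835194+0.049591·-1.990312239=0.123133620, ẋ'=-1.990312239+0.049591·-2.229931761=-2.100896785
       θ'=0.201634277+0.049591·-0.586991727=0.172524770, θ̇'=-0.586991727+0.049591·6.312491167=-0.273948978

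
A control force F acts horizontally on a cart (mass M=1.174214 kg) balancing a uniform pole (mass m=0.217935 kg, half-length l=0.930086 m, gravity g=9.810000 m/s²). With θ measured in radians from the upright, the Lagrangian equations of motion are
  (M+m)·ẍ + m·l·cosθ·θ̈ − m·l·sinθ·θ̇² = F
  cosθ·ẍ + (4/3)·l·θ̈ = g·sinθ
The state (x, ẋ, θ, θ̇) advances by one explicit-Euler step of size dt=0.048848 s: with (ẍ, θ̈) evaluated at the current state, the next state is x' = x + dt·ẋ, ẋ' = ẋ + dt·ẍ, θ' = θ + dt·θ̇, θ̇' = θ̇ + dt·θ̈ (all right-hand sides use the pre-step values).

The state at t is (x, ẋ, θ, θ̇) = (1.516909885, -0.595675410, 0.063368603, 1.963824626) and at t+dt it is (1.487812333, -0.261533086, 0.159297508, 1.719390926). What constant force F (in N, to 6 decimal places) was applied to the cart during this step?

F = 8.461163 N

ẍ = (ẋ'−ẋ)/dt = (-0.261533086−-0.595675410)/0.048848 = 6.840450
θ̈ = (θ̇'−θ̇)/dt = (1.719390926−1.963824626)/0.048848 = -5.003965
sinθ=0.063326, cosθ=0.997993
F = (M+m)·ẍ + m·l·cosθ·θ̈ − m·l·sinθ·θ̇² = 9.522926 + -1.012259 − 0.049504 = 8.461163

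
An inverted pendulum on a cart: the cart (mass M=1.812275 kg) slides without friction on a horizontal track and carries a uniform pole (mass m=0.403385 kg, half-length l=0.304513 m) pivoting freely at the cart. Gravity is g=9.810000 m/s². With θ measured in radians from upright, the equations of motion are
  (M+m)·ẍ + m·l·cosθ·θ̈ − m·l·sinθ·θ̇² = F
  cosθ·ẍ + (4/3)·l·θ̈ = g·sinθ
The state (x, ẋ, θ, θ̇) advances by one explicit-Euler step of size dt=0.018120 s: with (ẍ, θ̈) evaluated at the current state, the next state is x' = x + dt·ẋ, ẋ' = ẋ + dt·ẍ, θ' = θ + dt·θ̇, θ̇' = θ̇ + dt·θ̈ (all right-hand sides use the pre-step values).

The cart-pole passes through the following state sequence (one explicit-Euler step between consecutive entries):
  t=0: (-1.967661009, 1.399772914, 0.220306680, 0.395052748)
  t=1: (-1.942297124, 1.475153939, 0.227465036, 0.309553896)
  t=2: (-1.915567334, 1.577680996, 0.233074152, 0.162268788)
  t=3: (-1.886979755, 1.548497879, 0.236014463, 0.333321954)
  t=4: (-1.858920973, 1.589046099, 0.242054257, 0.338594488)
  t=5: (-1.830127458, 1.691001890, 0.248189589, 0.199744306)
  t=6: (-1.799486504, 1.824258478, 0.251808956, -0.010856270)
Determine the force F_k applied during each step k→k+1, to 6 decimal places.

F_0 = 8.647589 N
F_1 = 11.561320 N
F_2 = -2.440952 N
F_3 = 4.989677 N
F_4 = 11.549648 N
F_5 = 14.909096 N

step 0→1:
  ẍ = (ẋ'−ẋ)/dt = (1.475153939−1.399772914)/0.018120 = 4.160101
  θ̈ = (θ̇'−θ̇)/dt = (0.309553896−0.395052748)/0.018120 = -4.718480
  sinθ=0.218529, cosθ=0.975830
  F = (M+m)·ẍ + m·l·cosθ·θ̈ − m·l·sinθ·θ̇² = 9.217369 + -0.565590 − 0.004189 = 8.647589
step 1→2:
  ẍ = (ẋ'−ẋ)/dt = (1.577680996−1.475153939)/0.018120 = 5.658226
  θ̈ = (θ̇'−θ̇)/dt = (0.162268788−0.309553896)/0.018120 = -8.128317
  sinθ=0.225509, cosθ=0.974241
  F = (M+m)·ẍ + m·l·cosθ·θ̈ − m·l·sinθ·θ̇² = 12.536705 + -0.972731 − 0.002654 = 11.561320
step 2→3:
  ẍ = (ẋ'−ẋ)/dt = (1.548497879−1.577680996)/0.018120 = -1.610547
  θ̈ = (θ̇'−θ̇)/dt = (0.333321954−0.162268788)/0.018120 = 9.440020
  sinθ=0.230970, cosθ=0.972961
  F = (M+m)·ẍ + m·l·cosθ·θ̈ − m·l·sinθ·θ̇² = -3.568425 + 1.128220 − 0.000747 = -2.440952
step 3→4:
  ẍ = (ẋ'−ẋ)/dt = (1.589046099−1.548497879)/0.018120 = 2.237760
  θ̈ = (θ̇'−θ̇)/dt = (0.338594488−0.333321954)/0.018120 = 0.290979
  sinθ=0.233829, cosθ=0.972278
  F = (M+m)·ẍ + m·l·cosθ·θ̈ − m·l·sinθ·θ̇² = 4.958116 + 0.034752 − 0.003191 = 4.989677
step 4→5:
  ẍ = (ẋ'−ẋ)/dt = (1.691001890−1.589046099)/0.018120 = 5.626699
  θ̈ = (θ̇'−θ̇)/dt = (0.199744306−0.338594488)/0.018120 = -7.662814
  sinθ=0.239698, cosθ=0.970848
  F = (M+m)·ẍ + m·l·cosθ·θ̈ − m·l·sinθ·θ̇² = 12.466853 + -0.913829 − 0.003376 = 11.549648
step 5→6:
  ẍ = (ẋ'−ẋ)/dt = (1.824258478−1.691001890)/0.018120 = 7.354116
  θ̈ = (θ̇'−θ̇)/dt = (-0.010856270−0.199744306)/0.018120 = -11.622548
  sinθ=0.245649, cosθ=0.969359
  F = (M+m)·ẍ + m·l·cosθ·θ̈ − m·l·sinθ·θ̇² = 16.294221 + -1.383922 − 0.001204 = 14.909096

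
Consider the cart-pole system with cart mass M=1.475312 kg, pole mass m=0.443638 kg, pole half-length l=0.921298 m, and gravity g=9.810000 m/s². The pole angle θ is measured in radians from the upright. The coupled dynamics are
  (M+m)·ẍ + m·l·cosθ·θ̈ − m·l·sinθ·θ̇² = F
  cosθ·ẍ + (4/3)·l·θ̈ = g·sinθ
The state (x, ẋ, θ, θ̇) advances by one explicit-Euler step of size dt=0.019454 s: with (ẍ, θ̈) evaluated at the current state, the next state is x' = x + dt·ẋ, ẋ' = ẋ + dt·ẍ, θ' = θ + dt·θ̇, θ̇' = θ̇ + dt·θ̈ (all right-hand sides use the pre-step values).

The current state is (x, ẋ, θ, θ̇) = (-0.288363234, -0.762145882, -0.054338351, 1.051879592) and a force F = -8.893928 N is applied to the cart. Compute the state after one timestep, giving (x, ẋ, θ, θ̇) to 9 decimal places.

sinθ=-0.054311615, cosθ=0.998524035
temp = (F + m·l·θ̇²·sinθ)/(M+m) = (-8.893928 + -0.024561429)/1.918950 = -4.647588228
θ̈ = (g·sinθ − cosθ·temp)/(l·(4/3 − m·cos²θ/(M+m))) = 4.043109768
ẍ = temp − m·l·θ̈·cosθ/(M+m) = -5.507471031
Euler: x'=-0.288363234+0.019454·-0.762145882=-0.303190020, ẋ'=-0.762145882+0.019454·-5.507471031=-0.869288223
       θ'=-0.054338351+0.019454·1.051879592=-0.033875085, θ̇'=1.051879592+0.019454·4.043109768=1.130534249

(-0.303190020, -0.869288223, -0.033875085, 1.130534249)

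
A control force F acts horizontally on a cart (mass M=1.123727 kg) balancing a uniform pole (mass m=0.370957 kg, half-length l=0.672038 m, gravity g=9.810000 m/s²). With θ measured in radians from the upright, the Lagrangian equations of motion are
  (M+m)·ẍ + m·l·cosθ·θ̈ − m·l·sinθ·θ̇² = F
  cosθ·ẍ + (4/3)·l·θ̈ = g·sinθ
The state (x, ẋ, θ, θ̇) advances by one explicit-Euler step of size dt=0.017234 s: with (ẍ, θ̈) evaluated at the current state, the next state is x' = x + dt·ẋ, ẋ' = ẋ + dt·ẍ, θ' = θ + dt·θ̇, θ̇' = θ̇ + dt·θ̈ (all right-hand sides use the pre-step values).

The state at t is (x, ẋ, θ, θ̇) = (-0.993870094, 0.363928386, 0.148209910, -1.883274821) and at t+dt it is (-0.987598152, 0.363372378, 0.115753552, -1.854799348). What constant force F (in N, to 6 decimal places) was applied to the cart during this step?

F = 0.228606 N

ẍ = (ẋ'−ẋ)/dt = (0.363372378−0.363928386)/0.017234 = -0.032262
θ̈ = (θ̇'−θ̇)/dt = (-1.854799348−-1.883274821)/0.017234 = 1.652285
sinθ=0.147668, cosθ=0.989037
F = (M+m)·ẍ + m·l·cosθ·θ̈ − m·l·sinθ·θ̇² = -0.048222 + 0.407394 − 0.130566 = 0.228606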